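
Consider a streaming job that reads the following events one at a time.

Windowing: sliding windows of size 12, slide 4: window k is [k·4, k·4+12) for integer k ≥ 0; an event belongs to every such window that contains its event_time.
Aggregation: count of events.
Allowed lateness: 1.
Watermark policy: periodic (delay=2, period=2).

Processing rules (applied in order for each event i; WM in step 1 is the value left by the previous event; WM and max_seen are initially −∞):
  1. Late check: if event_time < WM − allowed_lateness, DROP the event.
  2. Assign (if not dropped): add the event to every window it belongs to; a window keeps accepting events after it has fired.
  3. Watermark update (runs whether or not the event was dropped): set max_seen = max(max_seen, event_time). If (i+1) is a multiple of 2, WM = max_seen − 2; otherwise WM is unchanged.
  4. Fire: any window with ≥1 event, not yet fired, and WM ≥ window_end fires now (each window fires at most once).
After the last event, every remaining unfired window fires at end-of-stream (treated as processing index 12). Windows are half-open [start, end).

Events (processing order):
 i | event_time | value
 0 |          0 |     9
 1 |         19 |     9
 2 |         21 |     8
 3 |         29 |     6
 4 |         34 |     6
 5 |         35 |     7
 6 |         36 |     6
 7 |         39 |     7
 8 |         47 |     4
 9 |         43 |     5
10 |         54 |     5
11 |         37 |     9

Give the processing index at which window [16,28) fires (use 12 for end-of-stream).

5

i=0 t=0 v=9: → [0,12); WM=−∞
i=1 t=19 v=9: → [16,28),[12,24),[8,20); WM=17; [0,12) fires=1
i=2 t=21 v=8: → [20,32),[16,28),[12,24); WM=17
i=3 t=29 v=6: → [28,40),[24,36),[20,32); WM=27; [8,20) fires=1 [12,24) fires=2
i=4 t=34 v=6: → [32,44),[28,40),[24,36); WM=27
i=5 t=35 v=7: → [32,44),[28,40),[24,36); WM=33; [16,28) fires=2 [20,32) fires=2
i=6 t=36 v=6: → [36,48),[32,44),[28,40); WM=33
i=7 t=39 v=7: → [36,48),[32,44),[28,40); WM=37; [24,36) fires=3
i=8 t=47 v=4: → [44,56),[40,52),[36,48); WM=37
i=9 t=43 v=5: → [40,52),[36,48),[32,44); WM=45; [28,40) fires=5 [32,44) fires=5
i=10 t=54 v=5: → [52,64),[48,60),[44,56); WM=45
i=11 t=37 v=9: DROP (t<45-1); WM=52; [36,48) fires=4 [40,52) fires=2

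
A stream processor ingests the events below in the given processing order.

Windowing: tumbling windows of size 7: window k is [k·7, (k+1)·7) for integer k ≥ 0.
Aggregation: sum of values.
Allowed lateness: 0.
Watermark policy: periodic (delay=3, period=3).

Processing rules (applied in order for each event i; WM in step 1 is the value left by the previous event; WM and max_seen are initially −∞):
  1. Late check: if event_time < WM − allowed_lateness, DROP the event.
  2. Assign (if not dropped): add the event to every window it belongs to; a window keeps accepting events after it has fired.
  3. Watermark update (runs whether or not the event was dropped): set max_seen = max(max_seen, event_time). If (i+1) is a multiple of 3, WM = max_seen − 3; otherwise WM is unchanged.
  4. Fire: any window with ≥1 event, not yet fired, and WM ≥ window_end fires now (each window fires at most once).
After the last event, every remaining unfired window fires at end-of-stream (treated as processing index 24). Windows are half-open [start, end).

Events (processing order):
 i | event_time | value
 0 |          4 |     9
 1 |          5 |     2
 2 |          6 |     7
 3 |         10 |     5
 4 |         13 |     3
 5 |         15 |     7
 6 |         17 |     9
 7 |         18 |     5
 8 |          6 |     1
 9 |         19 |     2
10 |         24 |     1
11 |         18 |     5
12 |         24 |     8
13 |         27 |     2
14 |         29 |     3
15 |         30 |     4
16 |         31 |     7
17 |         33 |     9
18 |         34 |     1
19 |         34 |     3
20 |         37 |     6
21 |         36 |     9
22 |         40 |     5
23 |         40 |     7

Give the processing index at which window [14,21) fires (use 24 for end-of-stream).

11

i=0 t=4 v=9: → [0,7); WM=−∞
i=1 t=5 v=2: → [0,7); WM=−∞
i=2 t=6 v=7: → [0,7); WM=3
i=3 t=10 v=5: → [7,14); WM=3
i=4 t=13 v=3: → [7,14); WM=3
i=5 t=15 v=7: → [14,21); WM=12; [0,7) fires=18
i=6 t=17 v=9: → [14,21); WM=12
i=7 t=18 v=5: → [14,21); WM=12
i=8 t=6 v=1: DROP (t<12-0); WM=15; [7,14) fires=8
i=9 t=19 v=2: → [14,21); WM=15
i=10 t=24 v=1: → [21,28); WM=15
i=11 t=18 v=5: → [14,21); WM=21; [14,21) fires=28
i=12 t=24 v=8: → [21,28); WM=21
i=13 t=27 v=2: → [21,28); WM=21
i=14 t=29 v=3: → [28,35); WM=26
i=15 t=30 v=4: → [28,35); WM=26
i=16 t=31 v=7: → [28,35); WM=26
i=17 t=33 v=9: → [28,35); WM=30; [21,28) fires=11
i=18 t=34 v=1: → [28,35); WM=30
i=19 t=34 v=3: → [28,35); WM=30
i=20 t=37 v=6: → [35,42); WM=34
i=21 t=36 v=9: → [35,42); WM=34
i=22 t=40 v=5: → [35,42); WM=34
i=23 t=40 v=7: → [35,42); WM=37; [28,35) fires=27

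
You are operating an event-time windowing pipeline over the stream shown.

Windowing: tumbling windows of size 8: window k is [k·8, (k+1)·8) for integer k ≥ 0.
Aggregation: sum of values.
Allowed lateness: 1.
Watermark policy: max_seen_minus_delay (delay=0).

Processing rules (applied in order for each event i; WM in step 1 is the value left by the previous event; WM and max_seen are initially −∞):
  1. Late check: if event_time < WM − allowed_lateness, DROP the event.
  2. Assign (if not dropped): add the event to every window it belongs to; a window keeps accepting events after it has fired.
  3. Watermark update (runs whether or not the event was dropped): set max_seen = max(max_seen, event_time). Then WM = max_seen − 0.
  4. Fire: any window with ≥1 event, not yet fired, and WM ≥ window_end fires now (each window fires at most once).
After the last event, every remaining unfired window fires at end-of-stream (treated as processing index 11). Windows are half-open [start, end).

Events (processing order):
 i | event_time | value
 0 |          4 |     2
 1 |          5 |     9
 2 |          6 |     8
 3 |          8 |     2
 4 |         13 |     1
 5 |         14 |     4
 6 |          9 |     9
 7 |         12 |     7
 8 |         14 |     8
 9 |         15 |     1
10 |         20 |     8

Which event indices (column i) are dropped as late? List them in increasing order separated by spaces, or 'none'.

i=0 t=4 v=2: → [0,8); WM=4
i=1 t=5 v=9: → [0,8); WM=5
i=2 t=6 v=8: → [0,8); WM=6
i=3 t=8 v=2: → [8,16); WM=8; [0,8) fires=19
i=4 t=13 v=1: → [8,16); WM=13
i=5 t=14 v=4: → [8,16); WM=14
i=6 t=9 v=9: DROP (t<14-1); WM=14
i=7 t=12 v=7: DROP (t<14-1); WM=14
i=8 t=14 v=8: → [8,16); WM=14
i=9 t=15 v=1: → [8,16); WM=15
i=10 t=20 v=8: → [16,24); WM=20; [8,16) fires=16

6 7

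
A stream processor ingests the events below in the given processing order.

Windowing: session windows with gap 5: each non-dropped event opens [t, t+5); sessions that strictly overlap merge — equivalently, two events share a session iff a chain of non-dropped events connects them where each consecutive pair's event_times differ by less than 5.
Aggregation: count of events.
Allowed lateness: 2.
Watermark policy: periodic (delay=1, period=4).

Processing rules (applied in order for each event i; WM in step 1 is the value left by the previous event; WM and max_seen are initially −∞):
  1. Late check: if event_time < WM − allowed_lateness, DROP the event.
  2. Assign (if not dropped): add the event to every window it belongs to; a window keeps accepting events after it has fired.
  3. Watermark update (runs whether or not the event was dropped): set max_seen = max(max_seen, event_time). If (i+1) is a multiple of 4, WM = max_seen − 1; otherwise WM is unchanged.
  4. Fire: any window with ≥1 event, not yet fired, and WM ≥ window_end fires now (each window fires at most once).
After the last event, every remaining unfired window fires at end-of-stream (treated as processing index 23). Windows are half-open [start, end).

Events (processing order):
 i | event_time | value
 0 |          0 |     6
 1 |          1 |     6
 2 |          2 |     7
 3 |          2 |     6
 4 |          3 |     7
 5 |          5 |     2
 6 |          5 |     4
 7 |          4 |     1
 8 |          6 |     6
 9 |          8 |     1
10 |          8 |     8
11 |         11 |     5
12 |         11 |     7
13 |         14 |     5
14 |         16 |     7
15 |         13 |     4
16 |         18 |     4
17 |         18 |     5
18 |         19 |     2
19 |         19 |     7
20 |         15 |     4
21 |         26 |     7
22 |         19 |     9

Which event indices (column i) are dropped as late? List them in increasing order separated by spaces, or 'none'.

20

i=0 t=0 v=6: → [0,5); WM=−∞
i=1 t=1 v=6: → [0,6); WM=−∞
i=2 t=2 v=7: → [0,7); WM=−∞
i=3 t=2 v=6: → [0,7); WM=1
i=4 t=3 v=7: → [0,8); WM=1
i=5 t=5 v=2: → [0,10); WM=1
i=6 t=5 v=4: → [0,10); WM=1
i=7 t=4 v=1: → [0,10); WM=4
i=8 t=6 v=6: → [0,11); WM=4
i=9 t=8 v=1: → [0,13); WM=4
i=10 t=8 v=8: → [0,13); WM=4
i=11 t=11 v=5: → [0,16); WM=10
i=12 t=11 v=7: → [0,16); WM=10
i=13 t=14 v=5: → [0,19); WM=10
i=14 t=16 v=7: → [0,21); WM=10
i=15 t=13 v=4: → [0,21); WM=15
i=16 t=18 v=4: → [0,23); WM=15
i=17 t=18 v=5: → [0,23); WM=15
i=18 t=19 v=2: → [0,24); WM=15
i=19 t=19 v=7: → [0,24); WM=18
i=20 t=15 v=4: DROP (t<18-2); WM=18
i=21 t=26 v=7: → [26,31); WM=18
i=22 t=19 v=9: → [0,24); WM=18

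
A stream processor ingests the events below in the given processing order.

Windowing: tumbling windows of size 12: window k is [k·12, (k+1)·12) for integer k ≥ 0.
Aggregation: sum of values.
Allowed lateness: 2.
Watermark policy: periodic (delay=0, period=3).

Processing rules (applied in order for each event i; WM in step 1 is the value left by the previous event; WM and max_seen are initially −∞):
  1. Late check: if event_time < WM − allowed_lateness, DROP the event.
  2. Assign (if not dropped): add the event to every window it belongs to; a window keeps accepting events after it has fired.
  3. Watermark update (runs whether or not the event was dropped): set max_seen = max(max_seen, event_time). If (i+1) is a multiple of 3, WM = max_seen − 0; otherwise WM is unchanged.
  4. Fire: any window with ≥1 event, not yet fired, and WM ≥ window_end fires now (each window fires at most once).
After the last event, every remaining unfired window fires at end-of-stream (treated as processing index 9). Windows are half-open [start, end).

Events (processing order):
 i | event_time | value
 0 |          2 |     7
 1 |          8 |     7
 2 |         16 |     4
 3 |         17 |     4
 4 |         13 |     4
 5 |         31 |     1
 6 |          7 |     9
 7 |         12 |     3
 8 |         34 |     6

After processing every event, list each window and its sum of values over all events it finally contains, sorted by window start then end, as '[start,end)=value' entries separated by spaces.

i=0 t=2 v=7: → [0,12); WM=−∞
i=1 t=8 v=7: → [0,12); WM=−∞
i=2 t=16 v=4: → [12,24); WM=16; [0,12) fires=14
i=3 t=17 v=4: → [12,24); WM=16
i=4 t=13 v=4: DROP (t<16-2); WM=16
i=5 t=31 v=1: → [24,36); WM=31; [12,24) fires=8
i=6 t=7 v=9: DROP (t<31-2); WM=31
i=7 t=12 v=3: DROP (t<31-2); WM=31
i=8 t=34 v=6: → [24,36); WM=34

[0,12)=14 [12,24)=8 [24,36)=7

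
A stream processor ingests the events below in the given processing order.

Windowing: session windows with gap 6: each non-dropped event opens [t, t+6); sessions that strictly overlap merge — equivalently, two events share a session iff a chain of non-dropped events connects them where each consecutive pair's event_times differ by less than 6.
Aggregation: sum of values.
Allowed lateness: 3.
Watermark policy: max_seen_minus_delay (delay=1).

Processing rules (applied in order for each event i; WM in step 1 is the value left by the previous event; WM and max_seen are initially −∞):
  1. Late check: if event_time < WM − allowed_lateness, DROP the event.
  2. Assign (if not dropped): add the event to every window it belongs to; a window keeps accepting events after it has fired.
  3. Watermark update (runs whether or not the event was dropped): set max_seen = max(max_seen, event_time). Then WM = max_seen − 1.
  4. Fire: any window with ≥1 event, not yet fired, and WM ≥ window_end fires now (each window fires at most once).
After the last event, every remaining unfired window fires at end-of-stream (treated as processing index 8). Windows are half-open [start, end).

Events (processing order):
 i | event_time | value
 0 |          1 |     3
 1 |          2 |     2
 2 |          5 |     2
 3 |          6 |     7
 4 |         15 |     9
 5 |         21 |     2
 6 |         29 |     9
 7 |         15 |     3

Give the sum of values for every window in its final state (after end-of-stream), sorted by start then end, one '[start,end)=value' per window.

[1,12)=14 [15,21)=9 [21,27)=2 [29,35)=9

i=0 t=1 v=3: → [1,7); WM=0
i=1 t=2 v=2: → [1,8); WM=1
i=2 t=5 v=2: → [1,11); WM=4
i=3 t=6 v=7: → [1,12); WM=5
i=4 t=15 v=9: → [15,21); WM=14
i=5 t=21 v=2: → [21,27); WM=20
i=6 t=29 v=9: → [29,35); WM=28
i=7 t=15 v=3: DROP (t<28-3); WM=28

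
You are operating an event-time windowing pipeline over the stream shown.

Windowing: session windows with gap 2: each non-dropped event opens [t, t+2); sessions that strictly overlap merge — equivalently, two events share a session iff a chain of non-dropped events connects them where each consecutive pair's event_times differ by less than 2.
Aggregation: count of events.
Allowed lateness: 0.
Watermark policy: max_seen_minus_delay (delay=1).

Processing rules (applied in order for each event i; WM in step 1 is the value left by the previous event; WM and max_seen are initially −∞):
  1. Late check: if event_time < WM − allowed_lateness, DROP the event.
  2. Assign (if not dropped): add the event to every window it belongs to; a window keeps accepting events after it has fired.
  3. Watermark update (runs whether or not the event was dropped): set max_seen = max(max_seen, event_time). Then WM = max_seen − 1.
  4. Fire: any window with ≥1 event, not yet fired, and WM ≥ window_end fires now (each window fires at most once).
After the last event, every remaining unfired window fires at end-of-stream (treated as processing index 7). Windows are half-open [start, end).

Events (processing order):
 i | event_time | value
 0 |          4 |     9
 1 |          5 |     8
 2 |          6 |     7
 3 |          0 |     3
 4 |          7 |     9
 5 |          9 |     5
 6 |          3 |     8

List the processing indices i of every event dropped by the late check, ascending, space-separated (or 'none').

i=0 t=4 v=9: → [4,6); WM=3
i=1 t=5 v=8: → [4,7); WM=4
i=2 t=6 v=7: → [4,8); WM=5
i=3 t=0 v=3: DROP (t<5-0); WM=5
i=4 t=7 v=9: → [4,9); WM=6
i=5 t=9 v=5: → [9,11); WM=8
i=6 t=3 v=8: DROP (t<8-0); WM=8

3 6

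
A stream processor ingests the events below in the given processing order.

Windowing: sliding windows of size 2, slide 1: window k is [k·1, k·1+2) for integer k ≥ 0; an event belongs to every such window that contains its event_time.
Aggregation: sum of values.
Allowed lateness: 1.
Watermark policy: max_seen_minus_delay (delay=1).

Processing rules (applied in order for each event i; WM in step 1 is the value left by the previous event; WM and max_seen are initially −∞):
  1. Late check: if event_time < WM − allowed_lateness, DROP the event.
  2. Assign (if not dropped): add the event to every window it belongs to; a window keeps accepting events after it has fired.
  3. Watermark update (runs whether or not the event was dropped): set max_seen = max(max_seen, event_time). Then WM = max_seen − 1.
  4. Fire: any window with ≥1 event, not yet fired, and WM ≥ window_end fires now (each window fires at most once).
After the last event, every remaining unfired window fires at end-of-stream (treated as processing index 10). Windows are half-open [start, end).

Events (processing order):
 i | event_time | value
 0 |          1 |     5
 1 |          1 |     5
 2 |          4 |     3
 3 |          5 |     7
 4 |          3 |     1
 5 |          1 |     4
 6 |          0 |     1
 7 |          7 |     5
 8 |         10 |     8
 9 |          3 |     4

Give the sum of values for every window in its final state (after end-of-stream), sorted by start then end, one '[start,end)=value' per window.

[0,2)=10 [1,3)=10 [2,4)=1 [3,5)=4 [4,6)=10 [5,7)=7 [6,8)=5 [7,9)=5 [9,11)=8 [10,12)=8

i=0 t=1 v=5: → [1,3),[0,2); WM=0
i=1 t=1 v=5: → [1,3),[0,2); WM=0
i=2 t=4 v=3: → [4,6),[3,5); WM=3; [0,2) fires=10 [1,3) fires=10
i=3 t=5 v=7: → [5,7),[4,6); WM=4
i=4 t=3 v=1: → [3,5),[2,4); WM=4; [2,4) fires=1
i=5 t=1 v=4: DROP (t<4-1); WM=4
i=6 t=0 v=1: DROP (t<4-1); WM=4
i=7 t=7 v=5: → [7,9),[6,8); WM=6; [3,5) fires=4 [4,6) fires=10
i=8 t=10 v=8: → [10,12),[9,11); WM=9; [5,7) fires=7 [6,8) fires=5 [7,9) fires=5
i=9 t=3 v=4: DROP (t<9-1); WM=9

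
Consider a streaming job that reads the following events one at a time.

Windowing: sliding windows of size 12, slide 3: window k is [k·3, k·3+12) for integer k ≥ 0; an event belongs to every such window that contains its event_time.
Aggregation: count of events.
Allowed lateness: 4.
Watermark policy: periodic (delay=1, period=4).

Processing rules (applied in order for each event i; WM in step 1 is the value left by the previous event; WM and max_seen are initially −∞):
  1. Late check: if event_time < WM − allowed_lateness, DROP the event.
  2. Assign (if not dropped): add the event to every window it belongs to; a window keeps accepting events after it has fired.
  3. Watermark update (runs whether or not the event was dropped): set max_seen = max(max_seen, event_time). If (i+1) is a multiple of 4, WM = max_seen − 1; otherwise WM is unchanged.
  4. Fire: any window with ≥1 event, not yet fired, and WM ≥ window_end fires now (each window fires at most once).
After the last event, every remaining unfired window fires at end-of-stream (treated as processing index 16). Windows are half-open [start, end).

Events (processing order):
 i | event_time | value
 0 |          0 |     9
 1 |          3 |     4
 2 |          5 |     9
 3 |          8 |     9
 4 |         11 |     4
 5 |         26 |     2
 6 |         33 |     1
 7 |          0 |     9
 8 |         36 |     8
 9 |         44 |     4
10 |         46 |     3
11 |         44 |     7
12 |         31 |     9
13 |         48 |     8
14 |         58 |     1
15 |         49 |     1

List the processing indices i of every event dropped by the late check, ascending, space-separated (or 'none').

i=0 t=0 v=9: → [0,12); WM=−∞
i=1 t=3 v=4: → [3,15),[0,12); WM=−∞
i=2 t=5 v=9: → [3,15),[0,12); WM=−∞
i=3 t=8 v=9: → [6,18),[3,15),[0,12); WM=7
i=4 t=11 v=4: → [9,21),[6,18),[3,15),[0,12); WM=7
i=5 t=26 v=2: → [24,36),[21,33),[18,30),[15,27); WM=7
i=6 t=33 v=1: → [33,45),[30,42),[27,39),[24,36); WM=7
i=7 t=0 v=9: DROP (t<7-4); WM=32; [0,12) fires=5 [3,15) fires=4 [6,18) fires=2 [9,21) fires=1 [15,27) fires=1 [18,30) fires=1
i=8 t=36 v=8: → [36,48),[33,45),[30,42),[27,39); WM=32
i=9 t=44 v=4: → [42,54),[39,51),[36,48),[33,45); WM=32
i=10 t=46 v=3: → [45,57),[42,54),[39,51),[36,48); WM=32
i=11 t=44 v=7: → [42,54),[39,51),[36,48),[33,45); WM=45; [21,33) fires=1 [24,36) fires=2 [27,39) fires=2 [30,42) fires=2 [33,45) fires=4
i=12 t=31 v=9: DROP (t<45-4); WM=45
i=13 t=48 v=8: → [48,60),[45,57),[42,54),[39,51); WM=45
i=14 t=58 v=1: → [57,69),[54,66),[51,63),[48,60); WM=45
i=15 t=49 v=1: → [48,60),[45,57),[42,54),[39,51); WM=57; [36,48) fires=4 [39,51) fires=5 [42,54) fires=5 [45,57) fires=3

7 12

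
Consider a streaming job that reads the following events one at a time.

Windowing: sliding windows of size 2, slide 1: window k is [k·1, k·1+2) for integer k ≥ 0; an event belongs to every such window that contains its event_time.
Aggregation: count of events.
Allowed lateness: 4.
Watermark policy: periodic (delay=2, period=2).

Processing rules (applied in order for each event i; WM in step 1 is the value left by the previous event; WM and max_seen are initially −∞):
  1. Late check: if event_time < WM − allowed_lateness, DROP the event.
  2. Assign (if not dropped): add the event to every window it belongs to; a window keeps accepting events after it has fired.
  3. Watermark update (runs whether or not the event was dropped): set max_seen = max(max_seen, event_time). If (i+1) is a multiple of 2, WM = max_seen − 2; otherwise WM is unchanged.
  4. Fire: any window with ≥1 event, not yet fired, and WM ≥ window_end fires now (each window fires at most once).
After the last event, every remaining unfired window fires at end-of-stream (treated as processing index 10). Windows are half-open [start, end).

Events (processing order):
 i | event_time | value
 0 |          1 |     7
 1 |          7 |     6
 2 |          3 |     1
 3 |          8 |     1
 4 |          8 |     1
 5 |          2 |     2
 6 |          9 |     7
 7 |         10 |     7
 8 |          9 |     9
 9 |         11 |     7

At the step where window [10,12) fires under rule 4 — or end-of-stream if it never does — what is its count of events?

2

i=0 t=1 v=7: → [1,3),[0,2); WM=−∞
i=1 t=7 v=6: → [7,9),[6,8); WM=5; [0,2) fires=1 [1,3) fires=1
i=2 t=3 v=1: → [3,5),[2,4); WM=5; [2,4) fires=1 [3,5) fires=1
i=3 t=8 v=1: → [8,10),[7,9); WM=6
i=4 t=8 v=1: → [8,10),[7,9); WM=6
i=5 t=2 v=2: → [2,4),[1,3); WM=6
i=6 t=9 v=7: → [9,11),[8,10); WM=6
i=7 t=10 v=7: → [10,12),[9,11); WM=8; [6,8) fires=1
i=8 t=9 v=9: → [9,11),[8,10); WM=8
i=9 t=11 v=7: → [11,13),[10,12); WM=9; [7,9) fires=3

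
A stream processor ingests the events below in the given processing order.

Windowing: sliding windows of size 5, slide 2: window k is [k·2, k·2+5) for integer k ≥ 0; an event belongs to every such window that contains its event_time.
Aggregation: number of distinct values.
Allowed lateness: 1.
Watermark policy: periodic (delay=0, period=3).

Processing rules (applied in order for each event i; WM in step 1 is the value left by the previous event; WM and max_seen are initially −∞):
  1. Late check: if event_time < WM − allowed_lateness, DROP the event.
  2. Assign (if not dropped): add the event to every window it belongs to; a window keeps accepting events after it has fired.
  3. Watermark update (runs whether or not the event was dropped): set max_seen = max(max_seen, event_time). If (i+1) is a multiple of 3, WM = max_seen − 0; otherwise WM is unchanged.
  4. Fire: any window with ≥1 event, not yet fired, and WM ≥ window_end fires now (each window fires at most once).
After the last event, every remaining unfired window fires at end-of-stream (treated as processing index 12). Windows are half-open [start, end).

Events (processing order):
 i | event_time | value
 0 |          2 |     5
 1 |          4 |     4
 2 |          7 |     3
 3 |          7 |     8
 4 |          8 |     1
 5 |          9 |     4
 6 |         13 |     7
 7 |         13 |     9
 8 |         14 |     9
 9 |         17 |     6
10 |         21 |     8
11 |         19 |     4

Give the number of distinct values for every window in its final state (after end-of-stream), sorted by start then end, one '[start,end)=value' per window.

i=0 t=2 v=5: → [2,7),[0,5); WM=−∞
i=1 t=4 v=4: → [4,9),[2,7),[0,5); WM=−∞
i=2 t=7 v=3: → [6,11),[4,9); WM=7; [0,5) fires=2 [2,7) fires=2
i=3 t=7 v=8: → [6,11),[4,9); WM=7
i=4 t=8 v=1: → [8,13),[6,11),[4,9); WM=7
i=5 t=9 v=4: → [8,13),[6,11); WM=9; [4,9) fires=4
i=6 t=13 v=7: → [12,17),[10,15); WM=9
i=7 t=13 v=9: → [12,17),[10,15); WM=9
i=8 t=14 v=9: → [14,19),[12,17),[10,15); WM=14; [6,11) fires=4 [8,13) fires=2
i=9 t=17 v=6: → [16,21),[14,19); WM=14
i=10 t=21 v=8: → [20,25),[18,23); WM=14
i=11 t=19 v=4: → [18,23),[16,21); WM=21; [10,15) fires=2 [12,17) fires=2 [14,19) fires=2 [16,21) fires=2

[0,5)=2 [2,7)=2 [4,9)=4 [6,11)=4 [8,13)=2 [10,15)=2 [12,17)=2 [14,19)=2 [16,21)=2 [18,23)=2 [20,25)=1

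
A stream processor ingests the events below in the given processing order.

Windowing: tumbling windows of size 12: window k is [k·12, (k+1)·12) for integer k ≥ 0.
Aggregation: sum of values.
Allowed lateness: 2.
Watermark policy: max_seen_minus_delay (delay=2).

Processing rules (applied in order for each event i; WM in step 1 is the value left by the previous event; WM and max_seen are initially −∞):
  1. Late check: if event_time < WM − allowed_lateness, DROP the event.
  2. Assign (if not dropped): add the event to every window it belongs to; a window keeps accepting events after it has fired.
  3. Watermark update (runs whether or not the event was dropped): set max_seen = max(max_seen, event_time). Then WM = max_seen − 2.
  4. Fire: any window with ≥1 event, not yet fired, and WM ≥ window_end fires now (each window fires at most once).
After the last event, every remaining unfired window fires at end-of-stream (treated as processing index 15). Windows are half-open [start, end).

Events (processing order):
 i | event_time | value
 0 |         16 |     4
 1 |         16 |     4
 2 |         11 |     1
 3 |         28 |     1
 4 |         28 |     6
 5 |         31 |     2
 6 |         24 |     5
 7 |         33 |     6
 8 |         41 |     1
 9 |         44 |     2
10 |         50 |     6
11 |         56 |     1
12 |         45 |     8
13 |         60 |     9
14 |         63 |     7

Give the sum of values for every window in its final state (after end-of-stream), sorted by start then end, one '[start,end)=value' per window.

i=0 t=16 v=4: → [12,24); WM=14
i=1 t=16 v=4: → [12,24); WM=14
i=2 t=11 v=1: DROP (t<14-2); WM=14
i=3 t=28 v=1: → [24,36); WM=26; [12,24) fires=8
i=4 t=28 v=6: → [24,36); WM=26
i=5 t=31 v=2: → [24,36); WM=29
i=6 t=24 v=5: DROP (t<29-2); WM=29
i=7 t=33 v=6: → [24,36); WM=31
i=8 t=41 v=1: → [36,48); WM=39; [24,36) fires=15
i=9 t=44 v=2: → [36,48); WM=42
i=10 t=50 v=6: → [48,60); WM=48; [36,48) fires=3
i=11 t=56 v=1: → [48,60); WM=54
i=12 t=45 v=8: DROP (t<54-2); WM=54
i=13 t=60 v=9: → [60,72); WM=58
i=14 t=63 v=7: → [60,72); WM=61; [48,60) fires=7

[12,24)=8 [24,36)=15 [36,48)=3 [48,60)=7 [60,72)=16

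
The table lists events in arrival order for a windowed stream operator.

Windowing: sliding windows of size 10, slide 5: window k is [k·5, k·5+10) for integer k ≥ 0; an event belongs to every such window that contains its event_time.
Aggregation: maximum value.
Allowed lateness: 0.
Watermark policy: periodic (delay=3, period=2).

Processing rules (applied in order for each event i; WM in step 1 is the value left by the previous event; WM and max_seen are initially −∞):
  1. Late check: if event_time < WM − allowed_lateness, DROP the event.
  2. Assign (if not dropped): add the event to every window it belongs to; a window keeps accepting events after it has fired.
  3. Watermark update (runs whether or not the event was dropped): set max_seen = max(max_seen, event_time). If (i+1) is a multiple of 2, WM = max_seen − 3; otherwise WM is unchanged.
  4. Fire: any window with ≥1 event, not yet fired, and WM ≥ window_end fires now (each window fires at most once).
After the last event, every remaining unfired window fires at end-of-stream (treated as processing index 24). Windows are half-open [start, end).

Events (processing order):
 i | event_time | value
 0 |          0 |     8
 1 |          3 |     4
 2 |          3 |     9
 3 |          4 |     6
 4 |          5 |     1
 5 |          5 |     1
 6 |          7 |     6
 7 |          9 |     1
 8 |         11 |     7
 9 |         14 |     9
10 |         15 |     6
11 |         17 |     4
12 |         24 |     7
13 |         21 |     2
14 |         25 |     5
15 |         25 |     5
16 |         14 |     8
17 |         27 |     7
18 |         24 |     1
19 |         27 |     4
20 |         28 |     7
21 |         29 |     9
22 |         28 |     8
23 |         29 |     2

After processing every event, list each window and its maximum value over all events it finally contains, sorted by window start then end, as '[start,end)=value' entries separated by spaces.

i=0 t=0 v=8: → [0,10); WM=−∞
i=1 t=3 v=4: → [0,10); WM=0
i=2 t=3 v=9: → [0,10); WM=0
i=3 t=4 v=6: → [0,10); WM=1
i=4 t=5 v=1: → [5,15),[0,10); WM=1
i=5 t=5 v=1: → [5,15),[0,10); WM=2
i=6 t=7 v=6: → [5,15),[0,10); WM=2
i=7 t=9 v=1: → [5,15),[0,10); WM=6
i=8 t=11 v=7: → [10,20),[5,15); WM=6
i=9 t=14 v=9: → [10,20),[5,15); WM=11; [0,10) fires=9
i=10 t=15 v=6: → [15,25),[10,20); WM=11
i=11 t=17 v=4: → [15,25),[10,20); WM=14
i=12 t=24 v=7: → [20,30),[15,25); WM=14
i=13 t=21 v=2: → [20,30),[15,25); WM=21; [5,15) fires=9 [10,20) fires=9
i=14 t=25 v=5: → [25,35),[20,30); WM=21
i=15 t=25 v=5: → [25,35),[20,30); WM=22
i=16 t=14 v=8: DROP (t<22-0); WM=22
i=17 t=27 v=7: → [25,35),[20,30); WM=24
i=18 t=24 v=1: → [20,30),[15,25); WM=24
i=19 t=27 v=4: → [25,35),[20,30); WM=24
i=20 t=28 v=7: → [25,35),[20,30); WM=24
i=21 t=29 v=9: → [25,35),[20,30); WM=26; [15,25) fires=7
i=22 t=28 v=8: → [25,35),[20,30); WM=26
i=23 t=29 v=2: → [25,35),[20,30); WM=26

[0,10)=9 [5,15)=9 [10,20)=9 [15,25)=7 [20,30)=9 [25,35)=9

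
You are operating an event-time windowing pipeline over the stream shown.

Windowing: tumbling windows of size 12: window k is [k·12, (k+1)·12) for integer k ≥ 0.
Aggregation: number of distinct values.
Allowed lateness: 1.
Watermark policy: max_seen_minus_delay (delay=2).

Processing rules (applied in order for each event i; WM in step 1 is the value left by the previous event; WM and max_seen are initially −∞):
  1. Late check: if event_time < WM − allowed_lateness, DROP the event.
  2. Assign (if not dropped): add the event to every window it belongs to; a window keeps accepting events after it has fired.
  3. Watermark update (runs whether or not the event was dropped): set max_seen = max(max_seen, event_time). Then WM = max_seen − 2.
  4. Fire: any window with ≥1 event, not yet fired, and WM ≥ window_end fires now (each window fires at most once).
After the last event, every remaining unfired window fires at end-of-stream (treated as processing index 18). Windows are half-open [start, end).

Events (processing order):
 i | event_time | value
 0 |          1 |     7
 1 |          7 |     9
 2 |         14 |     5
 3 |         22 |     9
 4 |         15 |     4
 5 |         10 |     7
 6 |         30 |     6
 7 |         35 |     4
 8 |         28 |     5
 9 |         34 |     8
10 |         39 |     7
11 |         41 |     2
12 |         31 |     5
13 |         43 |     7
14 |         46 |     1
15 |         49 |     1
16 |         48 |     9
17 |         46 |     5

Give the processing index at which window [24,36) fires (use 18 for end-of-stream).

i=0 t=1 v=7: → [0,12); WM=-1
i=1 t=7 v=9: → [0,12); WM=5
i=2 t=14 v=5: → [12,24); WM=12; [0,12) fires=2
i=3 t=22 v=9: → [12,24); WM=20
i=4 t=15 v=4: DROP (t<20-1); WM=20
i=5 t=10 v=7: DROP (t<20-1); WM=20
i=6 t=30 v=6: → [24,36); WM=28; [12,24) fires=2
i=7 t=35 v=4: → [24,36); WM=33
i=8 t=28 v=5: DROP (t<33-1); WM=33
i=9 t=34 v=8: → [24,36); WM=33
i=10 t=39 v=7: → [36,48); WM=37; [24,36) fires=3
i=11 t=41 v=2: → [36,48); WM=39
i=12 t=31 v=5: DROP (t<39-1); WM=39
i=13 t=43 v=7: → [36,48); WM=41
i=14 t=46 v=1: → [36,48); WM=44
i=15 t=49 v=1: → [48,60); WM=47
i=16 t=48 v=9: → [48,60); WM=47
i=17 t=46 v=5: → [36,48); WM=47

10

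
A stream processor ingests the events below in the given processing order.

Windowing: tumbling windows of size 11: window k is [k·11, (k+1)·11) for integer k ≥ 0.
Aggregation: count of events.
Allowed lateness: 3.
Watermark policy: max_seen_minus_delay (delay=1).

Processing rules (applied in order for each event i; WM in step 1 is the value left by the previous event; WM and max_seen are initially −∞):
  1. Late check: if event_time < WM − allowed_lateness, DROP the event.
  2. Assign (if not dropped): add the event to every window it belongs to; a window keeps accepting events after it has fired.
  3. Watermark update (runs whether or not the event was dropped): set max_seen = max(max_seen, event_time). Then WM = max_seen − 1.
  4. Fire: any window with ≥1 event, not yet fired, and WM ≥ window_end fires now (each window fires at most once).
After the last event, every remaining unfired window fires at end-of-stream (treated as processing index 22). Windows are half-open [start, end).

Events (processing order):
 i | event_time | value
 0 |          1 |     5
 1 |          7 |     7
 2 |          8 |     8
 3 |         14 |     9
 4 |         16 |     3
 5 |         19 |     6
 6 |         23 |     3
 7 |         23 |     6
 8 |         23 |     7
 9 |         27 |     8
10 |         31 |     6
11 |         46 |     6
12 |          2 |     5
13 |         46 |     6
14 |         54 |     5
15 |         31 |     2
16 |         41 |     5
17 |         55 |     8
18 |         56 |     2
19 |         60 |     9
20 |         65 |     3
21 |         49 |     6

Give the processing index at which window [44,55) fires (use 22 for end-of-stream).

18

i=0 t=1 v=5: → [0,11); WM=0
i=1 t=7 v=7: → [0,11); WM=6
i=2 t=8 v=8: → [0,11); WM=7
i=3 t=14 v=9: → [11,22); WM=13; [0,11) fires=3
i=4 t=16 v=3: → [11,22); WM=15
i=5 t=19 v=6: → [11,22); WM=18
i=6 t=23 v=3: → [22,33); WM=22; [11,22) fires=3
i=7 t=23 v=6: → [22,33); WM=22
i=8 t=23 v=7: → [22,33); WM=22
i=9 t=27 v=8: → [22,33); WM=26
i=10 t=31 v=6: → [22,33); WM=30
i=11 t=46 v=6: → [44,55); WM=45; [22,33) fires=5
i=12 t=2 v=5: DROP (t<45-3); WM=45
i=13 t=46 v=6: → [44,55); WM=45
i=14 t=54 v=5: → [44,55); WM=53
i=15 t=31 v=2: DROP (t<53-3); WM=53
i=16 t=41 v=5: DROP (t<53-3); WM=53
i=17 t=55 v=8: → [55,66); WM=54
i=18 t=56 v=2: → [55,66); WM=55; [44,55) fires=3
i=19 t=60 v=9: → [55,66); WM=59
i=20 t=65 v=3: → [55,66); WM=64
i=21 t=49 v=6: DROP (t<64-3); WM=64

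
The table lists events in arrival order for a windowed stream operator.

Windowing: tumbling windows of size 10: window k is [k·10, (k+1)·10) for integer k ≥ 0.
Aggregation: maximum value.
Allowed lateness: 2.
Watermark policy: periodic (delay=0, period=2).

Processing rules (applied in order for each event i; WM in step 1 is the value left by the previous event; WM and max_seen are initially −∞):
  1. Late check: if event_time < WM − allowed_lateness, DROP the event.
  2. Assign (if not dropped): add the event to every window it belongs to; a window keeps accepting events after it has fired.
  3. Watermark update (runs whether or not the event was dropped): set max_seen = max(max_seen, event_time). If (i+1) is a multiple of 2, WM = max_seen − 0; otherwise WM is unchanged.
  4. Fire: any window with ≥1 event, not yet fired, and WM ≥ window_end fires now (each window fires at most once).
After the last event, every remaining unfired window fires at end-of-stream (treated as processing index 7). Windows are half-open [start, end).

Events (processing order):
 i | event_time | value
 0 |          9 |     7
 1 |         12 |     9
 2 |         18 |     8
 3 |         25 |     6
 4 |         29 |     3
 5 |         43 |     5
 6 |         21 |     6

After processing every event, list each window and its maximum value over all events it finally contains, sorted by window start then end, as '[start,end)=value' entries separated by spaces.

[0,10)=7 [10,20)=9 [20,30)=6 [40,50)=5

i=0 t=9 v=7: → [0,10); WM=−∞
i=1 t=12 v=9: → [10,20); WM=12; [0,10) fires=7
i=2 t=18 v=8: → [10,20); WM=12
i=3 t=25 v=6: → [20,30); WM=25; [10,20) fires=9
i=4 t=29 v=3: → [20,30); WM=25
i=5 t=43 v=5: → [40,50); WM=43; [20,30) fires=6
i=6 t=21 v=6: DROP (t<43-2); WM=43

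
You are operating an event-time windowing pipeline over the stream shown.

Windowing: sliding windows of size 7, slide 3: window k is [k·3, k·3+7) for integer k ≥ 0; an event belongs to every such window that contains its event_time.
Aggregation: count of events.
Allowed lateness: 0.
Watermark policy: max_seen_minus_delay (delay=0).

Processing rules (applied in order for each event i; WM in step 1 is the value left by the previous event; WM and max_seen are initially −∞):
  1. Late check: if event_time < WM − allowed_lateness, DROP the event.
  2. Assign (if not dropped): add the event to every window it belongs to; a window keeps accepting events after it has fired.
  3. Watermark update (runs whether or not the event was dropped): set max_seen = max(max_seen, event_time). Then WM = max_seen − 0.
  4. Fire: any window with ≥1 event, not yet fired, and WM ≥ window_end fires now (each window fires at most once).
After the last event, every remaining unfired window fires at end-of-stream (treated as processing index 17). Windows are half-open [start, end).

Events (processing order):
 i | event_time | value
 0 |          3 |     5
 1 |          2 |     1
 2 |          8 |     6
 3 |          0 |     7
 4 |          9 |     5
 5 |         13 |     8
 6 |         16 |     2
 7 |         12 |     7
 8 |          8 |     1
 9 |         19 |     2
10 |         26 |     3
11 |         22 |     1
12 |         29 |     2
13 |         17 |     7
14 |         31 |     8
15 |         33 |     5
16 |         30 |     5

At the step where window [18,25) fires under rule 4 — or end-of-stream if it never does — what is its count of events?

i=0 t=3 v=5: → [3,10),[0,7); WM=3
i=1 t=2 v=1: DROP (t<3-0); WM=3
i=2 t=8 v=6: → [6,13),[3,10); WM=8; [0,7) fires=1
i=3 t=0 v=7: DROP (t<8-0); WM=8
i=4 t=9 v=5: → [9,16),[6,13),[3,10); WM=9
i=5 t=13 v=8: → [12,19),[9,16); WM=13; [3,10) fires=3 [6,13) fires=2
i=6 t=16 v=2: → [15,22),[12,19); WM=16; [9,16) fires=2
i=7 t=12 v=7: DROP (t<16-0); WM=16
i=8 t=8 v=1: DROP (t<16-0); WM=16
i=9 t=19 v=2: → [18,25),[15,22); WM=19; [12,19) fires=2
i=10 t=26 v=3: → [24,31),[21,28); WM=26; [15,22) fires=2 [18,25) fires=1
i=11 t=22 v=1: DROP (t<26-0); WM=26
i=12 t=29 v=2: → [27,34),[24,31); WM=29; [21,28) fires=1
i=13 t=17 v=7: DROP (t<29-0); WM=29
i=14 t=31 v=8: → [30,37),[27,34); WM=31; [24,31) fires=2
i=15 t=33 v=5: → [33,40),[30,37),[27,34); WM=33
i=16 t=30 v=5: DROP (t<33-0); WM=33

1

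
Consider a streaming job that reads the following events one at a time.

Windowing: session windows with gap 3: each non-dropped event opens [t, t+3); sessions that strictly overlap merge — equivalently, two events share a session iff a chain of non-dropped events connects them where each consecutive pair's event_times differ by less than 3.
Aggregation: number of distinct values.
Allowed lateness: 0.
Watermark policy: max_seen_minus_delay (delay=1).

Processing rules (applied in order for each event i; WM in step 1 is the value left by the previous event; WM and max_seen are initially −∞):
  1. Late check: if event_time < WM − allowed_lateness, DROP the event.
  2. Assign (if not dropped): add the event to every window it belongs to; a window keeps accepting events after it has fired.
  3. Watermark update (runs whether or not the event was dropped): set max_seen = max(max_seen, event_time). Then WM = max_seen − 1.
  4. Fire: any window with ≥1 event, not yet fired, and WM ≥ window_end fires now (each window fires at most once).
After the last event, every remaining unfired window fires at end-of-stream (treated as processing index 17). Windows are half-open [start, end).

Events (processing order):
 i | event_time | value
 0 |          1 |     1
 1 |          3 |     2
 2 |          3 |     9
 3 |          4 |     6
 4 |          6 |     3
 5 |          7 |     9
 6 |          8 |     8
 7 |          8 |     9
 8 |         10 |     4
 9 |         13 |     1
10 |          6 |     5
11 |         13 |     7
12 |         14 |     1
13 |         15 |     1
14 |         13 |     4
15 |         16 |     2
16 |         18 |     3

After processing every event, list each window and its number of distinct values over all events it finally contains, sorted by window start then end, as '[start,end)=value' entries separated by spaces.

[1,13)=7 [13,21)=4

i=0 t=1 v=1: → [1,4); WM=0
i=1 t=3 v=2: → [1,6); WM=2
i=2 t=3 v=9: → [1,6); WM=2
i=3 t=4 v=6: → [1,7); WM=3
i=4 t=6 v=3: → [1,9); WM=5
i=5 t=7 v=9: → [1,10); WM=6
i=6 t=8 v=8: → [1,11); WM=7
i=7 t=8 v=9: → [1,11); WM=7
i=8 t=10 v=4: → [1,13); WM=9
i=9 t=13 v=1: → [13,16); WM=12
i=10 t=6 v=5: DROP (t<12-0); WM=12
i=11 t=13 v=7: → [13,16); WM=12
i=12 t=14 v=1: → [13,17); WM=13
i=13 t=15 v=1: → [13,18); WM=14
i=14 t=13 v=4: DROP (t<14-0); WM=14
i=15 t=16 v=2: → [13,19); WM=15
i=16 t=18 v=3: → [13,21); WM=17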